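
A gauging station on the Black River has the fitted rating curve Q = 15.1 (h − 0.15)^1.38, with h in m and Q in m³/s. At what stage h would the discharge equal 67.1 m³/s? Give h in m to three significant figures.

3.10 m

h − h₀ = (Q/C)^(1/b) = (67.1/15.1)^(1/1.38) = 2.947 m
h = 0.15 + 2.947 = 3.097 m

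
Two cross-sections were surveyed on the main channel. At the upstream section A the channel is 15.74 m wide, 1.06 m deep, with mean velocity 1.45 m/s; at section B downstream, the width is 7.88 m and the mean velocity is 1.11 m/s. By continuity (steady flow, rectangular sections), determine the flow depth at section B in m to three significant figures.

Q = A₁V₁ = (15.74×1.06) × 1.45 = 24.19 m³/s
d₂ = Q/(b₂ V₂) = 24.19/(7.88×1.11) = 2.766 m

2.77 m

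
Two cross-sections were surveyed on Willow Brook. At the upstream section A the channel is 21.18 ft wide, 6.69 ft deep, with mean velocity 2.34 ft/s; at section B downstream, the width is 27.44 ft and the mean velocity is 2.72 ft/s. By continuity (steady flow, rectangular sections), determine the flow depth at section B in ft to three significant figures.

4.44 ft

Q = A₁V₁ = (21.18×6.69) × 2.34 = 331.6 ft³/s
d₂ = Q/(b₂ V₂) = 331.6/(27.44×2.72) = 4.442 ft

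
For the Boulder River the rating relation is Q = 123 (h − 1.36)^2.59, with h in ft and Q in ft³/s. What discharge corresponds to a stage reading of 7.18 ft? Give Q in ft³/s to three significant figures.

Q = 123 × (7.18 − 1.36)^2.59 = 123 × 5.82^2.59 = 11780 ft³/s

11800 ft³/s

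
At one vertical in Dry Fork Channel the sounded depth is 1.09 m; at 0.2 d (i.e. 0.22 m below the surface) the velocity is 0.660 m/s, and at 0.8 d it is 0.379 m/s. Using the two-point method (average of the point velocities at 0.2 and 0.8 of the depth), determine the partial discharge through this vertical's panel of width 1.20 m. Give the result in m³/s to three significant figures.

v̄ = (0.660 + 0.379) / 2 = 0.5195 m/s
q = v̄ × d × w = 0.5195 × 1.09 × 1.20 = 0.6795 m³/s

0.680 m³/s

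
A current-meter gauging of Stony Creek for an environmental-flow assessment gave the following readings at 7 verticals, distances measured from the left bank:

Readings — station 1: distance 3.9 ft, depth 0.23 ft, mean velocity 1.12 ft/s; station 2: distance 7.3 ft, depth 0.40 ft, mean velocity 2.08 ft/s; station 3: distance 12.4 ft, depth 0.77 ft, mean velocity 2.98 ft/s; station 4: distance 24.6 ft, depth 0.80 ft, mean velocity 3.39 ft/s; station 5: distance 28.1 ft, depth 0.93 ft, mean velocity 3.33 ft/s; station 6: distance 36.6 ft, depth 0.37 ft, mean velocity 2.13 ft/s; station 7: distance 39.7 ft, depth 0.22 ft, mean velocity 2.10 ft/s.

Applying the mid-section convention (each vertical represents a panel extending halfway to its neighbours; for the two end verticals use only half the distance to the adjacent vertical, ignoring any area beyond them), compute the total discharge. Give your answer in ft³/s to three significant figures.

w_1 = (7.3 − 3.9)/2 = 1.7 ft; q_1 = 1.12 × 0.23 × 1.7 = 0.4379 ft³/s
w_2 = (12.4 − 3.9)/2 = 4.25 ft; q_2 = 2.08 × 0.40 × 4.25 = 3.536 ft³/s
w_3 = (24.6 − 7.3)/2 = 8.65 ft; q_3 = 2.98 × 0.77 × 8.65 = 19.85 ft³/s
w_4 = (28.1 − 12.4)/2 = 7.85 ft; q_4 = 3.39 × 0.80 × 7.85 = 21.29 ft³/s
w_5 = (36.6 − 24.6)/2 = 6 ft; q_5 = 3.33 × 0.93 × 6 = 18.58 ft³/s
w_6 = (39.7 − 28.1)/2 = 5.8 ft; q_6 = 2.13 × 0.37 × 5.8 = 4.571 ft³/s
w_7 = (39.7 − 36.6)/2 = 1.55 ft; q_7 = 2.10 × 0.22 × 1.55 = 0.7161 ft³/s
Q = Σ qᵢ = 68.98 ft³/s

69.0 ft³/s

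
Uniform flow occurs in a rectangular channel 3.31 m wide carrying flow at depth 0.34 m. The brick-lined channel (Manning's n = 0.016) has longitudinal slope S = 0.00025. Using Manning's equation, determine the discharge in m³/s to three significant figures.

A = b·y = 3.31 × 0.34 = 1.125 m²
P = b + 2y = 3.31 + 2×0.34 = 3.990 m
R = A/P = 1.125/3.990 = 0.2821 m
Q = (1/n)·A·R^(2/3)·S^(1/2) = (1/0.016) × 1.125 × 0.2821^(2/3) × 0.00025^(1/2) = 0.4783 m³/s

0.478 m³/s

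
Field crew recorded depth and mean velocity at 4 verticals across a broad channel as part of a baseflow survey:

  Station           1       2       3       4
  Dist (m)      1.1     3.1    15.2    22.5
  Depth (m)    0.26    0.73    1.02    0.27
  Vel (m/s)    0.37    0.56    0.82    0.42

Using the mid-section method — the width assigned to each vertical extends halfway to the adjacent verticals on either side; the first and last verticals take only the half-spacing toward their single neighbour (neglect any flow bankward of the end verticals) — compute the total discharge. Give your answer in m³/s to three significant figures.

11.5 m³/s

w_1 = (3.1 − 1.1)/2 = 1 m; q_1 = 0.37 × 0.26 × 1 = 0.09620 m³/s
w_2 = (15.2 − 1.1)/2 = 7.05 m; q_2 = 0.56 × 0.73 × 7.05 = 2.882 m³/s
w_3 = (22.5 − 3.1)/2 = 9.7 m; q_3 = 0.82 × 1.02 × 9.7 = 8.113 m³/s
w_4 = (22.5 − 15.2)/2 = 3.65 m; q_4 = 0.42 × 0.27 × 3.65 = 0.4139 m³/s
Q = Σ qᵢ = 11.51 m³/s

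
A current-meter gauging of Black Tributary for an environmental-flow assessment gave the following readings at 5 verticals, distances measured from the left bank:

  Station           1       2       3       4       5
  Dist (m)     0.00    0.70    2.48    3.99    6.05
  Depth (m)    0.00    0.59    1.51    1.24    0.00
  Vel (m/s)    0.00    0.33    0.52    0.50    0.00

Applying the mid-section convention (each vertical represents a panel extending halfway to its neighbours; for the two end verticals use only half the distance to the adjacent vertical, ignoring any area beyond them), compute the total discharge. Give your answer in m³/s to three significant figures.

2.64 m³/s

w_2 = (2.48 − 0.00)/2 = 1.24 m; q_2 = 0.33 × 0.59 × 1.24 = 0.2414 m³/s
w_3 = (3.99 − 0.70)/2 = 1.645 m; q_3 = 0.52 × 1.51 × 1.645 = 1.292 m³/s
w_4 = (6.05 − 2.48)/2 = 1.785 m; q_4 = 0.50 × 1.24 × 1.785 = 1.107 m³/s
Stations 1, 5 contribute zero (depth or velocity is 0).
Q = Σ qᵢ = 2.640 m³/s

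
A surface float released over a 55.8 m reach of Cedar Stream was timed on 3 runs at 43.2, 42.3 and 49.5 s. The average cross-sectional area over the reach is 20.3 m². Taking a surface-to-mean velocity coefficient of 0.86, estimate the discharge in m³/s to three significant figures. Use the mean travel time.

21.6 m³/s

t̄ = (43.2 + 42.3 + 49.5) / 3 = 45 s
v_surface = L / t̄ = 55.8 / 45 = 1.240 m/s
v_mean = 0.86 × 1.240 = 1.066 m/s
Q = A × v_mean = 20.3 × 1.066 = 21.65 m³/s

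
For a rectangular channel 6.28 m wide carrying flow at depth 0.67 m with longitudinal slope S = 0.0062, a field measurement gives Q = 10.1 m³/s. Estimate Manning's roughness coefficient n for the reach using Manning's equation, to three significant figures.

0.0221

A = b·y = 6.28 × 0.67 = 4.208 m²
P = b + 2y = 6.28 + 2×0.67 = 7.620 m
R = A/P = 4.208/7.620 = 0.5522 m
n = (1/Q)·A·R^(2/3)·S^(1/2) = (1/10.1) × 4.208 × 0.6731 × 0.07874 = 0.02208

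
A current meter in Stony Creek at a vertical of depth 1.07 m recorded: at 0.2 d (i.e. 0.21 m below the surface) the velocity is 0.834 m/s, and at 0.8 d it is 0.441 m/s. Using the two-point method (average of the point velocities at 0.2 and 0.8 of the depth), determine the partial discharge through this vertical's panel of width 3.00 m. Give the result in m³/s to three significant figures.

2.05 m³/s

v̄ = (0.834 + 0.441) / 2 = 0.6375 m/s
q = v̄ × d × w = 0.6375 × 1.07 × 3.00 = 2.046 m³/s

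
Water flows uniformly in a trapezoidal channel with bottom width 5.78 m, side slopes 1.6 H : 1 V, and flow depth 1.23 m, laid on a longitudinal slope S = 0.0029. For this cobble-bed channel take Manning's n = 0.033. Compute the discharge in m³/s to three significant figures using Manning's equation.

14.7 m³/s

A = (b + z·y)·y = (5.78 + 1.6×1.23)×1.23 = 9.530 m²
P = b + 2y√(1+z²) = 5.78 + 2×1.23×√(1+1.6²) = 10.42 m
R = A/P = 9.530/10.42 = 0.9145 m
Q = (1/n)·A·R^(2/3)·S^(1/2) = (1/0.033) × 9.530 × 0.9145^(2/3) × 0.0029^(1/2) = 14.65 m³/s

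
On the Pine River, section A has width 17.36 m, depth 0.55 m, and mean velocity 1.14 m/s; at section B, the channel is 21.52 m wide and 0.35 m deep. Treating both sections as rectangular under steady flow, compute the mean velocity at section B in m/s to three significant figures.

1.45 m/s

Q = A₁V₁ = (17.36×0.55) × 1.14 = 10.88 m³/s
A₂ = 21.52 × 0.35 = 7.532 m²
V₂ = Q/A₂ = 10.88/7.532 = 1.445 m/s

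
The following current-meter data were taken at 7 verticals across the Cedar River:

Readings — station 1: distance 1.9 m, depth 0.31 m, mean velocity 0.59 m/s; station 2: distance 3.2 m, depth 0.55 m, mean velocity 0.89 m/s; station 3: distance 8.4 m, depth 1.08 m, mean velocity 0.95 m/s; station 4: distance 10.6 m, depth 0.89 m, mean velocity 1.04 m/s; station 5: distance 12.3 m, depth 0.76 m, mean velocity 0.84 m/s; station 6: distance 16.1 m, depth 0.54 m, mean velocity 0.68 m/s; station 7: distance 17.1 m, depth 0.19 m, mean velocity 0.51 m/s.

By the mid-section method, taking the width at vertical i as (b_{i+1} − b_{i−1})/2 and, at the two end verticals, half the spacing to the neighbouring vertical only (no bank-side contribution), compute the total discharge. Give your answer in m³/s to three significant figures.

w_1 = (3.2 − 1.9)/2 = 0.65 m; q_1 = 0.59 × 0.31 × 0.65 = 0.1189 m³/s
w_2 = (8.4 − 1.9)/2 = 3.25 m; q_2 = 0.89 × 0.55 × 3.25 = 1.591 m³/s
w_3 = (10.6 − 3.2)/2 = 3.7 m; q_3 = 0.95 × 1.08 × 3.7 = 3.796 m³/s
w_4 = (12.3 − 8.4)/2 = 1.95 m; q_4 = 1.04 × 0.89 × 1.95 = 1.805 m³/s
w_5 = (16.1 − 10.6)/2 = 2.75 m; q_5 = 0.84 × 0.76 × 2.75 = 1.756 m³/s
w_6 = (17.1 − 12.3)/2 = 2.4 m; q_6 = 0.68 × 0.54 × 2.4 = 0.8813 m³/s
w_7 = (17.1 − 16.1)/2 = 0.5 m; q_7 = 0.51 × 0.19 × 0.5 = 0.04845 m³/s
Q = Σ qᵢ = 9.996 m³/s

10.0 m³/s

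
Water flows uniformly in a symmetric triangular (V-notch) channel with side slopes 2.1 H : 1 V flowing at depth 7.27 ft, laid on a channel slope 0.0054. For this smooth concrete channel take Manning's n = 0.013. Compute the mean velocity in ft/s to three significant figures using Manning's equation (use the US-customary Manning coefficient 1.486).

A = z·y² = 2.1×7.27² = 111.0 ft²
P = 2y√(1+z²) = 2×7.27×√(1+2.1²) = 33.82 ft
R = A/P = 111.0/33.82 = 3.282 ft
Q = (1.486/n)·A·R^(2/3)·S^(1/2) = (1.486/0.013) × 111.0 × 3.282^(2/3) × 0.0054^(1/2) = 2059 ft³/s
V = Q/A = 2059/111.0 = 18.55 ft/s

18.6 ft/s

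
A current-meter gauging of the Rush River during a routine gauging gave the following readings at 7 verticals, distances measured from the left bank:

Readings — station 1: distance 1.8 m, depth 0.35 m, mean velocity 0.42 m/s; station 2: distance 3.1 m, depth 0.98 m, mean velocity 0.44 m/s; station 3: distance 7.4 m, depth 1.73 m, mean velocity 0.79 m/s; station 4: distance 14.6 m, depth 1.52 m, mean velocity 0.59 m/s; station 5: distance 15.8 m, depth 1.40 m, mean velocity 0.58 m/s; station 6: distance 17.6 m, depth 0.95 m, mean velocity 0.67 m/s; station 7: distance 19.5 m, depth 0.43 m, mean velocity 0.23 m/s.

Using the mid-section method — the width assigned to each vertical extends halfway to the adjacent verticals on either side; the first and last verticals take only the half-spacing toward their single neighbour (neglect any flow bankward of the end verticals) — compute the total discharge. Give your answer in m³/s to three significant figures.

15.4 m³/s

w_1 = (3.1 − 1.8)/2 = 0.65 m; q_1 = 0.42 × 0.35 × 0.65 = 0.09555 m³/s
w_2 = (7.4 − 1.8)/2 = 2.8 m; q_2 = 0.44 × 0.98 × 2.8 = 1.207 m³/s
w_3 = (14.6 − 3.1)/2 = 5.75 m; q_3 = 0.79 × 1.73 × 5.75 = 7.859 m³/s
w_4 = (15.8 − 7.4)/2 = 4.2 m; q_4 = 0.59 × 1.52 × 4.2 = 3.767 m³/s
w_5 = (17.6 − 14.6)/2 = 1.5 m; q_5 = 0.58 × 1.40 × 1.5 = 1.218 m³/s
w_6 = (19.5 − 15.8)/2 = 1.85 m; q_6 = 0.67 × 0.95 × 1.85 = 1.178 m³/s
w_7 = (19.5 − 17.6)/2 = 0.95 m; q_7 = 0.23 × 0.43 × 0.95 = 0.09396 m³/s
Q = Σ qᵢ = 15.42 m³/s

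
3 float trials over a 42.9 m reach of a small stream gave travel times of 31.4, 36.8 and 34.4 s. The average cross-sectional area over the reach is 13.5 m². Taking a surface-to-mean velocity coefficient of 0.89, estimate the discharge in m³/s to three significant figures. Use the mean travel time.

15.1 m³/s

t̄ = (31.4 + 36.8 + 34.4) / 3 = 34.2 s
v_surface = L / t̄ = 42.9 / 34.2 = 1.254 m/s
v_mean = 0.89 × 1.254 = 1.116 m/s
Q = A × v_mean = 13.5 × 1.116 = 15.07 m³/s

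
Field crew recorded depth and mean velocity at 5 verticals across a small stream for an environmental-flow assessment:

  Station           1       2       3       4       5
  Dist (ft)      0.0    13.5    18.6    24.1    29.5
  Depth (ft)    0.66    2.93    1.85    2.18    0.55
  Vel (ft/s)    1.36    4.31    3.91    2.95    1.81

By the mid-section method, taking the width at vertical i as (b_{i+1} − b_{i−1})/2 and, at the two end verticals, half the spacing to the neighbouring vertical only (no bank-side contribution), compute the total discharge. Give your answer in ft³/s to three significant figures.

200 ft³/s

w_1 = (13.5 − 0.0)/2 = 6.75 ft; q_1 = 1.36 × 0.66 × 6.75 = 6.059 ft³/s
w_2 = (18.6 − 0.0)/2 = 9.3 ft; q_2 = 4.31 × 2.93 × 9.3 = 117.4 ft³/s
w_3 = (24.1 − 13.5)/2 = 5.3 ft; q_3 = 3.91 × 1.85 × 5.3 = 38.34 ft³/s
w_4 = (29.5 − 18.6)/2 = 5.45 ft; q_4 = 2.95 × 2.18 × 5.45 = 35.05 ft³/s
w_5 = (29.5 − 24.1)/2 = 2.7 ft; q_5 = 1.81 × 0.55 × 2.7 = 2.688 ft³/s
Q = Σ qᵢ = 199.6 ft³/s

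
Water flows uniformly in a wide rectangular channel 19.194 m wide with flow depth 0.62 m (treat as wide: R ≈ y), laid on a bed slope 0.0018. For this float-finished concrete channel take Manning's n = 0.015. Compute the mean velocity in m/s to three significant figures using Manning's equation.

2.06 m/s

A = b·y = 19.194 × 0.62 = 11.90 m²
Wide channel: R ≈ y = 0.62 m
Q = (1/n)·A·R^(2/3)·S^(1/2) = (1/0.015) × 11.90 × 0.6200^(2/3) × 0.0018^(1/2) = 24.47 m³/s
V = Q/A = 24.47/11.90 = 2.057 m/s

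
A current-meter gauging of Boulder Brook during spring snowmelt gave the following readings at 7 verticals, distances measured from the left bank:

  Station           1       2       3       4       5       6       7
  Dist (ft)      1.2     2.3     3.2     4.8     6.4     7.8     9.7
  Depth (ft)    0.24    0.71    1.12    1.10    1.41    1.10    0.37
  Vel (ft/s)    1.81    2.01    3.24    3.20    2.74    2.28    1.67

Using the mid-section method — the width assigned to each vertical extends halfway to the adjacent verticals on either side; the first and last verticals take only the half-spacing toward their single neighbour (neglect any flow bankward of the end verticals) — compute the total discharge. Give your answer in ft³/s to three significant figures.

22.4 ft³/s

w_1 = (2.3 − 1.2)/2 = 0.55 ft; q_1 = 1.81 × 0.24 × 0.55 = 0.2389 ft³/s
w_2 = (3.2 − 1.2)/2 = 1 ft; q_2 = 2.01 × 0.71 × 1 = 1.427 ft³/s
w_3 = (4.8 − 2.3)/2 = 1.25 ft; q_3 = 3.24 × 1.12 × 1.25 = 4.536 ft³/s
w_4 = (6.4 − 3.2)/2 = 1.6 ft; q_4 = 3.20 × 1.10 × 1.6 = 5.632 ft³/s
w_5 = (7.8 − 4.8)/2 = 1.5 ft; q_5 = 2.74 × 1.41 × 1.5 = 5.795 ft³/s
w_6 = (9.7 − 6.4)/2 = 1.65 ft; q_6 = 2.28 × 1.10 × 1.65 = 4.138 ft³/s
w_7 = (9.7 − 7.8)/2 = 0.95 ft; q_7 = 1.67 × 0.37 × 0.95 = 0.5870 ft³/s
Q = Σ qᵢ = 22.35 ft³/s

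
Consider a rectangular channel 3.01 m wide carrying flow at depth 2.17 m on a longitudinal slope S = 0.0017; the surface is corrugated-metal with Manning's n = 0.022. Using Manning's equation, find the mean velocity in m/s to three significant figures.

A = b·y = 3.01 × 2.17 = 6.532 m²
P = b + 2y = 3.01 + 2×2.17 = 7.350 m
R = A/P = 6.532/7.350 = 0.8887 m
Q = (1/n)·A·R^(2/3)·S^(1/2) = (1/0.022) × 6.532 × 0.8887^(2/3) × 0.0017^(1/2) = 11.31 m³/s
V = Q/A = 11.31/6.532 = 1.732 m/s

1.73 m/s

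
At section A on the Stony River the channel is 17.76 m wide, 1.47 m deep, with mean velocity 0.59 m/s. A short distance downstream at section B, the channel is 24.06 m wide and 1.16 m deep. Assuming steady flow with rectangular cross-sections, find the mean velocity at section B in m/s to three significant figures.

Q = A₁V₁ = (17.76×1.47) × 0.59 = 15.40 m³/s
A₂ = 24.06 × 1.16 = 27.91 m²
V₂ = Q/A₂ = 15.40/27.91 = 0.5519 m/s

0.552 m/s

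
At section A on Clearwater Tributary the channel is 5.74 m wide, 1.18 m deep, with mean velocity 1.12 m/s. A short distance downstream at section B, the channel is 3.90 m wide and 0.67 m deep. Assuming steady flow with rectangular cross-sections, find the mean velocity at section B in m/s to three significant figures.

Q = A₁V₁ = (5.74×1.18) × 1.12 = 7.586 m³/s
A₂ = 3.90 × 0.67 = 2.613 m²
V₂ = Q/A₂ = 7.586/2.613 = 2.903 m/s

2.90 m/s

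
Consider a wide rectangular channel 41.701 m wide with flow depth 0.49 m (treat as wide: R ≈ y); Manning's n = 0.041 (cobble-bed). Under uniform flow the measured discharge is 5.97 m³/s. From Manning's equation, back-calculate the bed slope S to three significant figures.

A = b·y = 41.701 × 0.49 = 20.43 m²
Wide channel: R ≈ y = 0.49 m
S = (Q·n / (1·A·R^(2/3)))² = (5.97×0.041 / (1×20.43×0.6215))² = 0.0003715

0.000371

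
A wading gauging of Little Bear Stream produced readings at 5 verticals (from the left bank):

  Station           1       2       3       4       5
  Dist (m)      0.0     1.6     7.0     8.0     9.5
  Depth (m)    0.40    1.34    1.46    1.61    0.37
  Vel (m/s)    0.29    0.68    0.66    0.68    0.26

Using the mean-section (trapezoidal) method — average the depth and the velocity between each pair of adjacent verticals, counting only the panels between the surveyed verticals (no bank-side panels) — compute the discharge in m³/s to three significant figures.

7.47 m³/s

Panel 1-2: Δb = 1.6 m, d̄ = (0.40+1.34)/2 = 0.87, v̄ = (0.29+0.68)/2 = 0.485 → q = 1.6×0.87×0.485 = 0.6751 m³/s
Panel 2-3: Δb = 5.4 m, d̄ = (1.34+1.46)/2 = 1.4, v̄ = (0.68+0.66)/2 = 0.67 → q = 5.4×1.4×0.67 = 5.065 m³/s
Panel 3-4: Δb = 1 m, d̄ = (1.46+1.61)/2 = 1.535, v̄ = (0.66+0.68)/2 = 0.67 → q = 1×1.535×0.67 = 1.028 m³/s
Panel 4-5: Δb = 1.5 m, d̄ = (1.61+0.37)/2 = 0.99, v̄ = (0.68+0.26)/2 = 0.47 → q = 1.5×0.99×0.47 = 0.6980 m³/s
Q = Σ q = 7.467 m³/s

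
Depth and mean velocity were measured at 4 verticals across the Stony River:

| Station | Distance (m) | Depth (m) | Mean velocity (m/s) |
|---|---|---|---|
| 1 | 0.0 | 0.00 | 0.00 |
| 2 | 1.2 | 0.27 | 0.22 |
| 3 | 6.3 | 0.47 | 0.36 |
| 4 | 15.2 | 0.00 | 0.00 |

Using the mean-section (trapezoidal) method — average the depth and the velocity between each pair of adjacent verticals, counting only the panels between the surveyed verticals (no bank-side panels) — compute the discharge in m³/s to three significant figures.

0.942 m³/s

Panel 1-2: Δb = 1.2 m, d̄ = (0.00+0.27)/2 = 0.135, v̄ = (0.00+0.22)/2 = 0.11 → q = 1.2×0.135×0.11 = 0.01782 m³/s
Panel 2-3: Δb = 5.1 m, d̄ = (0.27+0.47)/2 = 0.37, v̄ = (0.22+0.36)/2 = 0.29 → q = 5.1×0.37×0.29 = 0.5472 m³/s
Panel 3-4: Δb = 8.9 m, d̄ = (0.47+0.00)/2 = 0.235, v̄ = (0.36+0.00)/2 = 0.18 → q = 8.9×0.235×0.18 = 0.3765 m³/s
Q = Σ q = 0.9415 m³/s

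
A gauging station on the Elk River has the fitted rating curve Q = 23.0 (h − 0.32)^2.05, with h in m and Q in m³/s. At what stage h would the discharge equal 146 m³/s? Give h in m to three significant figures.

h − h₀ = (Q/C)^(1/b) = (146/23.0)^(1/2.05) = 2.463 m
h = 0.32 + 2.463 = 2.783 m

2.78 m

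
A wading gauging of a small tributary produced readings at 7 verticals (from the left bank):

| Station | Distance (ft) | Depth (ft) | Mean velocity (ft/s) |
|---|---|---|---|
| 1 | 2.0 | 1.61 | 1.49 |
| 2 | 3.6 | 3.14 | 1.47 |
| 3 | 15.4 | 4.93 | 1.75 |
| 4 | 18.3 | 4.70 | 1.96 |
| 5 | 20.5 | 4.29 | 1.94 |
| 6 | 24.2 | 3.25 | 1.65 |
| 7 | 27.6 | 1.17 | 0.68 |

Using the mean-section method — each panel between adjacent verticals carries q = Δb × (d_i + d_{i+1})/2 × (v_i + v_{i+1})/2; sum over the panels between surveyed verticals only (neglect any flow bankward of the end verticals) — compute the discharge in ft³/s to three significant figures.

Panel 1-2: Δb = 1.6 ft, d̄ = (1.61+3.14)/2 = 2.375, v̄ = (1.49+1.47)/2 = 1.48 → q = 1.6×2.375×1.48 = 5.624 ft³/s
Panel 2-3: Δb = 11.8 ft, d̄ = (3.14+4.93)/2 = 4.035, v̄ = (1.47+1.75)/2 = 1.61 → q = 11.8×4.035×1.61 = 76.66 ft³/s
Panel 3-4: Δb = 2.9 ft, d̄ = (4.93+4.70)/2 = 4.815, v̄ = (1.75+1.96)/2 = 1.855 → q = 2.9×4.815×1.855 = 25.90 ft³/s
Panel 4-5: Δb = 2.2 ft, d̄ = (4.70+4.29)/2 = 4.495, v̄ = (1.96+1.94)/2 = 1.95 → q = 2.2×4.495×1.95 = 19.28 ft³/s
Panel 5-6: Δb = 3.7 ft, d̄ = (4.29+3.25)/2 = 3.77, v̄ = (1.94+1.65)/2 = 1.795 → q = 3.7×3.77×1.795 = 25.04 ft³/s
Panel 6-7: Δb = 3.4 ft, d̄ = (3.25+1.17)/2 = 2.21, v̄ = (1.65+0.68)/2 = 1.165 → q = 3.4×2.21×1.165 = 8.754 ft³/s
Q = Σ q = 161.3 ft³/s

161 ft³/s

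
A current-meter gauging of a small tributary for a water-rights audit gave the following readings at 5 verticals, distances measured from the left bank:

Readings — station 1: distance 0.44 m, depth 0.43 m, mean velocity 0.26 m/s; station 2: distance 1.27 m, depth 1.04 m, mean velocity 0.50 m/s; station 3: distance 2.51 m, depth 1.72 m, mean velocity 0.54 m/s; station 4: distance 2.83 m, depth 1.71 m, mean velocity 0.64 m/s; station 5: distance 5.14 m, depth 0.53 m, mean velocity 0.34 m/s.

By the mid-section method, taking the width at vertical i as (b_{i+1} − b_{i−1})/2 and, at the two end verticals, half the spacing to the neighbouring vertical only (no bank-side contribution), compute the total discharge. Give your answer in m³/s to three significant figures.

2.96 m³/s

w_1 = (1.27 − 0.44)/2 = 0.415 m; q_1 = 0.26 × 0.43 × 0.415 = 0.04640 m³/s
w_2 = (2.51 − 0.44)/2 = 1.035 m; q_2 = 0.50 × 1.04 × 1.035 = 0.5382 m³/s
w_3 = (2.83 − 1.27)/2 = 0.78 m; q_3 = 0.54 × 1.72 × 0.78 = 0.7245 m³/s
w_4 = (5.14 − 2.51)/2 = 1.315 m; q_4 = 0.64 × 1.71 × 1.315 = 1.439 m³/s
w_5 = (5.14 − 2.83)/2 = 1.155 m; q_5 = 0.34 × 0.53 × 1.155 = 0.2081 m³/s
Q = Σ qᵢ = 2.956 m³/s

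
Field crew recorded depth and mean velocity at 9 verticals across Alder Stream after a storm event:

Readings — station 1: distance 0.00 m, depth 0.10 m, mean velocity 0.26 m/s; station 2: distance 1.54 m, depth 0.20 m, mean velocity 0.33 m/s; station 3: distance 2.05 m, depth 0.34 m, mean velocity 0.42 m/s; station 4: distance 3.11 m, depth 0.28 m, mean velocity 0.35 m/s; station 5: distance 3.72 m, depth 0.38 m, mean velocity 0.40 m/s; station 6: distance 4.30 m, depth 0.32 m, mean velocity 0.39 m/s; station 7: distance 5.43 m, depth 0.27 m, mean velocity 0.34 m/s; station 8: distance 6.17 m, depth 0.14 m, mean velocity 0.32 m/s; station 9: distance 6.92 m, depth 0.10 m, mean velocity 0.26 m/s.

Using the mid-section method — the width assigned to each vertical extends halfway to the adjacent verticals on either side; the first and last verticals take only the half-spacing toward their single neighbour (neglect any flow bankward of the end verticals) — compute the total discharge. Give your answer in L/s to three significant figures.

608 L/s

w_1 = (1.54 − 0.00)/2 = 0.77 m; q_1 = 0.26 × 0.10 × 0.77 = 0.02002 m³/s
w_2 = (2.05 − 0.00)/2 = 1.025 m; q_2 = 0.33 × 0.20 × 1.025 = 0.06765 m³/s
w_3 = (3.11 − 1.54)/2 = 0.785 m; q_3 = 0.42 × 0.34 × 0.785 = 0.1121 m³/s
w_4 = (3.72 − 2.05)/2 = 0.835 m; q_4 = 0.35 × 0.28 × 0.835 = 0.08183 m³/s
w_5 = (4.30 − 3.11)/2 = 0.595 m; q_5 = 0.40 × 0.38 × 0.595 = 0.09044 m³/s
w_6 = (5.43 − 3.72)/2 = 0.855 m; q_6 = 0.39 × 0.32 × 0.855 = 0.1067 m³/s
w_7 = (6.17 − 4.30)/2 = 0.935 m; q_7 = 0.34 × 0.27 × 0.935 = 0.08583 m³/s
w_8 = (6.92 − 5.43)/2 = 0.745 m; q_8 = 0.32 × 0.14 × 0.745 = 0.03338 m³/s
w_9 = (6.92 − 6.17)/2 = 0.375 m; q_9 = 0.26 × 0.10 × 0.375 = 0.009750 m³/s
Q = Σ qᵢ = 0.6077 m³/s
= 0.6077 × 1000 = 607.7 L/s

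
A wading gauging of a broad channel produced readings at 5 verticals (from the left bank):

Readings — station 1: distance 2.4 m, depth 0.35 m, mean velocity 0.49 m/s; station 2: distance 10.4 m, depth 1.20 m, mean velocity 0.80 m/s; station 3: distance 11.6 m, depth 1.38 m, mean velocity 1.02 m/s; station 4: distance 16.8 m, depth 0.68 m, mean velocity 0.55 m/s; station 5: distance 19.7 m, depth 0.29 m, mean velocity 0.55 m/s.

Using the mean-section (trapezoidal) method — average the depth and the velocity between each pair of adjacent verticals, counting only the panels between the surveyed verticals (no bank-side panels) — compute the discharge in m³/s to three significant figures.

Panel 1-2: Δb = 8 m, d̄ = (0.35+1.20)/2 = 0.775, v̄ = (0.49+0.80)/2 = 0.645 → q = 8×0.775×0.645 = 3.999 m³/s
Panel 2-3: Δb = 1.2 m, d̄ = (1.20+1.38)/2 = 1.29, v̄ = (0.80+1.02)/2 = 0.91 → q = 1.2×1.29×0.91 = 1.409 m³/s
Panel 3-4: Δb = 5.2 m, d̄ = (1.38+0.68)/2 = 1.03, v̄ = (1.02+0.55)/2 = 0.785 → q = 5.2×1.03×0.785 = 4.204 m³/s
Panel 4-5: Δb = 2.9 m, d̄ = (0.68+0.29)/2 = 0.485, v̄ = (0.55+0.55)/2 = 0.55 → q = 2.9×0.485×0.55 = 0.7736 m³/s
Q = Σ q = 10.39 m³/s

10.4 m³/s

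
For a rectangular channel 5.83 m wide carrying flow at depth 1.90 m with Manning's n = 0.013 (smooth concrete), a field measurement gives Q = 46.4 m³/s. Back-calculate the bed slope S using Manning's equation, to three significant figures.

A = b·y = 5.83 × 1.90 = 11.08 m²
P = b + 2y = 5.83 + 2×1.90 = 9.630 m
R = A/P = 11.08/9.630 = 1.150 m
S = (Q·n / (1·A·R^(2/3)))² = (46.4×0.013 / (1×11.08×1.098))² = 0.002460

0.00246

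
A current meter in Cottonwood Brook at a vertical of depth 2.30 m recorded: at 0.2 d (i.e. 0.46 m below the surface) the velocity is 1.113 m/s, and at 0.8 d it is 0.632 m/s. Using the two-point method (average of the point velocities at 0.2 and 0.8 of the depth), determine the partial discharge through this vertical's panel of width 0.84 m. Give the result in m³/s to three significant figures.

v̄ = (1.113 + 0.632) / 2 = 0.8725 m/s
q = v̄ × d × w = 0.8725 × 2.30 × 0.84 = 1.686 m³/s

1.69 m³/s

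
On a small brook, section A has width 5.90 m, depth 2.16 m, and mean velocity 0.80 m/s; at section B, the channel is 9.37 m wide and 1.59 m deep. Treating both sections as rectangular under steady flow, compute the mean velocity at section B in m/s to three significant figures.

Q = A₁V₁ = (5.90×2.16) × 0.80 = 10.20 m³/s
A₂ = 9.37 × 1.59 = 14.90 m²
V₂ = Q/A₂ = 10.20/14.90 = 0.6843 m/s

0.684 m/s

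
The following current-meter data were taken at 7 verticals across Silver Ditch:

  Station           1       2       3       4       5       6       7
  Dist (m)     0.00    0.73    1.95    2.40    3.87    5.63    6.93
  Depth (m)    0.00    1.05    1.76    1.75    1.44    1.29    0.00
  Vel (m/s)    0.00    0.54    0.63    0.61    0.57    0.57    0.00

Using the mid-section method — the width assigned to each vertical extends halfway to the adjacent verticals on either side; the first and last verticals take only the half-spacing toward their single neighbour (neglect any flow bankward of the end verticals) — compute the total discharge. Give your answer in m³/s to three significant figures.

w_2 = (1.95 − 0.00)/2 = 0.975 m; q_2 = 0.54 × 1.05 × 0.975 = 0.5528 m³/s
w_3 = (2.40 − 0.73)/2 = 0.835 m; q_3 = 0.63 × 1.76 × 0.835 = 0.9258 m³/s
w_4 = (3.87 − 1.95)/2 = 0.96 m; q_4 = 0.61 × 1.75 × 0.96 = 1.025 m³/s
w_5 = (5.63 − 2.40)/2 = 1.615 m; q_5 = 0.57 × 1.44 × 1.615 = 1.326 m³/s
w_6 = (6.93 − 3.87)/2 = 1.53 m; q_6 = 0.57 × 1.29 × 1.53 = 1.125 m³/s
Stations 1, 7 contribute zero (depth or velocity is 0).
Q = Σ qᵢ = 4.954 m³/s

4.95 m³/s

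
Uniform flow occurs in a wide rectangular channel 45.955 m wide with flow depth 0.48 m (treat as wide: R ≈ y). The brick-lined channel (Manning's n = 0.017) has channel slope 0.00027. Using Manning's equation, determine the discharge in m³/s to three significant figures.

13.1 m³/s

A = b·y = 45.955 × 0.48 = 22.06 m²
Wide channel: R ≈ y = 0.48 m
Q = (1/n)·A·R^(2/3)·S^(1/2) = (1/0.017) × 22.06 × 0.4800^(2/3) × 0.00027^(1/2) = 13.07 m³/s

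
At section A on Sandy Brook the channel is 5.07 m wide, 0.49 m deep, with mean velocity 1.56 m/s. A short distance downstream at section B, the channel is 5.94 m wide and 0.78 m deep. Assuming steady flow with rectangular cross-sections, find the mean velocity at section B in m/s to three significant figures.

Q = A₁V₁ = (5.07×0.49) × 1.56 = 3.876 m³/s
A₂ = 5.94 × 0.78 = 4.633 m²
V₂ = Q/A₂ = 3.876/4.633 = 0.8365 m/s

0.836 m/s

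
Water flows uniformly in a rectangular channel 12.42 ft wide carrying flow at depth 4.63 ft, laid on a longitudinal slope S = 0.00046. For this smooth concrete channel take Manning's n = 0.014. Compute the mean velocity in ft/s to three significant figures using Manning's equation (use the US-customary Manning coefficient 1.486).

4.36 ft/s

A = b·y = 12.42 × 4.63 = 57.50 ft²
P = b + 2y = 12.42 + 2×4.63 = 21.68 ft
R = A/P = 57.50/21.68 = 2.652 ft
Q = (1.486/n)·A·R^(2/3)·S^(1/2) = (1.486/0.014) × 57.50 × 2.652^(2/3) × 0.00046^(1/2) = 250.8 ft³/s
V = Q/A = 250.8/57.50 = 4.362 ft/s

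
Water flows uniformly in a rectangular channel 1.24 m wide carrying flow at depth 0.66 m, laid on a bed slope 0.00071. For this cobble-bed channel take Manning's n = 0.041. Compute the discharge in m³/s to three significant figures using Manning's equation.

A = b·y = 1.24 × 0.66 = 0.8184 m²
P = b + 2y = 1.24 + 2×0.66 = 2.560 m
R = A/P = 0.8184/2.560 = 0.3197 m
Q = (1/n)·A·R^(2/3)·S^(1/2) = (1/0.041) × 0.8184 × 0.3197^(2/3) × 0.00071^(1/2) = 0.2487 m³/s

0.249 m³/s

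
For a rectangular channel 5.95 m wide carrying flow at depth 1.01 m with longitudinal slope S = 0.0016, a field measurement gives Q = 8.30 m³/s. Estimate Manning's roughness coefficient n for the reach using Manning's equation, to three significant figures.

A = b·y = 5.95 × 1.01 = 6.010 m²
P = b + 2y = 5.95 + 2×1.01 = 7.970 m
R = A/P = 6.010/7.970 = 0.7540 m
n = (1/Q)·A·R^(2/3)·S^(1/2) = (1/8.30) × 6.010 × 0.8284 × 0.04000 = 0.02399

0.0240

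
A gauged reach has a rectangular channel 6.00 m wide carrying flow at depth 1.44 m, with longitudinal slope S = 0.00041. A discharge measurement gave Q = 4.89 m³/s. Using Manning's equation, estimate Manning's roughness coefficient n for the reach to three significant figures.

0.0351

A = b·y = 6.00 × 1.44 = 8.640 m²
P = b + 2y = 6.00 + 2×1.44 = 8.880 m
R = A/P = 8.640/8.880 = 0.9730 m
n = (1/Q)·A·R^(2/3)·S^(1/2) = (1/4.89) × 8.640 × 0.9819 × 0.02025 = 0.03513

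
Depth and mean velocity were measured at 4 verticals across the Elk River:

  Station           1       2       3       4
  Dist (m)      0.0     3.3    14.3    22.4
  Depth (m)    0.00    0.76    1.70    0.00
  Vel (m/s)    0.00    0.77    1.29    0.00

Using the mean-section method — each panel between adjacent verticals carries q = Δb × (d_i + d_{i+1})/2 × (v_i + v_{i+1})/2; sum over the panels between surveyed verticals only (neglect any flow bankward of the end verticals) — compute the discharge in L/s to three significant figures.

Panel 1-2: Δb = 3.3 m, d̄ = (0.00+0.76)/2 = 0.38, v̄ = (0.00+0.77)/2 = 0.385 → q = 3.3×0.38×0.385 = 0.4828 m³/s
Panel 2-3: Δb = 11 m, d̄ = (0.76+1.70)/2 = 1.23, v̄ = (0.77+1.29)/2 = 1.03 → q = 11×1.23×1.03 = 13.94 m³/s
Panel 3-4: Δb = 8.1 m, d̄ = (1.70+0.00)/2 = 0.85, v̄ = (1.29+0.00)/2 = 0.645 → q = 8.1×0.85×0.645 = 4.441 m³/s
Q = Σ q = 18.86 m³/s
= 18.86 × 1000 = 18860 L/s

18900 L/s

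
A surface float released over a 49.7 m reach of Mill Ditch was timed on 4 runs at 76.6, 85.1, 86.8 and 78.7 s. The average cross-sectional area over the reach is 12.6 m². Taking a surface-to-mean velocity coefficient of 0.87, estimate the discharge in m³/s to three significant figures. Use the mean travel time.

6.66 m³/s

t̄ = (76.6 + 85.1 + 86.8 + 78.7) / 4 = 81.8 s
v_surface = L / t̄ = 49.7 / 81.8 = 0.6076 m/s
v_mean = 0.87 × 0.6076 = 0.5286 m/s
Q = A × v_mean = 12.6 × 0.5286 = 6.660 m³/s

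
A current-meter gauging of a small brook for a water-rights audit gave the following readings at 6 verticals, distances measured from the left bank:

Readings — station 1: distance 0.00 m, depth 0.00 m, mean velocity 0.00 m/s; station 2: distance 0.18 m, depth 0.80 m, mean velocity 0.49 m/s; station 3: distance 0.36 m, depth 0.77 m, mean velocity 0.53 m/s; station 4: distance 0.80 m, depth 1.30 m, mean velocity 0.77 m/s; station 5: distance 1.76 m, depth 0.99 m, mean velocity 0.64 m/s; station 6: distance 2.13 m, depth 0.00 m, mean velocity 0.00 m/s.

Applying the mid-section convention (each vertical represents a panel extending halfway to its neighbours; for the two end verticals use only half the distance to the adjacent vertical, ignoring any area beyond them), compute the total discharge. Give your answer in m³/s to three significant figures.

1.32 m³/s

w_2 = (0.36 − 0.00)/2 = 0.18 m; q_2 = 0.49 × 0.80 × 0.18 = 0.07056 m³/s
w_3 = (0.80 − 0.18)/2 = 0.31 m; q_3 = 0.53 × 0.77 × 0.31 = 0.1265 m³/s
w_4 = (1.76 − 0.36)/2 = 0.7 m; q_4 = 0.77 × 1.30 × 0.7 = 0.7007 m³/s
w_5 = (2.13 − 0.80)/2 = 0.665 m; q_5 = 0.64 × 0.99 × 0.665 = 0.4213 m³/s
Stations 1, 6 contribute zero (depth or velocity is 0).
Q = Σ qᵢ = 1.319 m³/s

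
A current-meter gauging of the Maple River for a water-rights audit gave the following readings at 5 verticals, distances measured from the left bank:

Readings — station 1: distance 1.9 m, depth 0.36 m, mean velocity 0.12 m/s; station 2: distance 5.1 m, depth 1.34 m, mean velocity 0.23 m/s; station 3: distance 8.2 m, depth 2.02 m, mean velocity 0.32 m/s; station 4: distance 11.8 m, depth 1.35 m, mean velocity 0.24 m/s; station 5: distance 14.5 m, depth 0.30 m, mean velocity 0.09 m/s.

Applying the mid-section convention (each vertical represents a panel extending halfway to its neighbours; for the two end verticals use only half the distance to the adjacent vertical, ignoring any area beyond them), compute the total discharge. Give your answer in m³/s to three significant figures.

4.26 m³/s

w_1 = (5.1 − 1.9)/2 = 1.6 m; q_1 = 0.12 × 0.36 × 1.6 = 0.06912 m³/s
w_2 = (8.2 − 1.9)/2 = 3.15 m; q_2 = 0.23 × 1.34 × 3.15 = 0.9708 m³/s
w_3 = (11.8 − 5.1)/2 = 3.35 m; q_3 = 0.32 × 2.02 × 3.35 = 2.165 m³/s
w_4 = (14.5 − 8.2)/2 = 3.15 m; q_4 = 0.24 × 1.35 × 3.15 = 1.021 m³/s
w_5 = (14.5 − 11.8)/2 = 1.35 m; q_5 = 0.09 × 0.30 × 1.35 = 0.03645 m³/s
Q = Σ qᵢ = 4.262 m³/s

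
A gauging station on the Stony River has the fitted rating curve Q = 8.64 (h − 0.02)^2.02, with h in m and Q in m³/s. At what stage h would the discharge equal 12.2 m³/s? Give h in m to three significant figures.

h − h₀ = (Q/C)^(1/b) = (12.2/8.64)^(1/2.02) = 1.186 m
h = 0.02 + 1.186 = 1.206 m

1.21 m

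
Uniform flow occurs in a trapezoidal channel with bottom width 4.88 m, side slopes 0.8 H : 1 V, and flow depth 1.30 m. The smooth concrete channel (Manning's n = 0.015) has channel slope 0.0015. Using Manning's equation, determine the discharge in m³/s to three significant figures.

A = (b + z·y)·y = (4.88 + 0.8×1.30)×1.30 = 7.696 m²
P = b + 2y√(1+z²) = 4.88 + 2×1.30×√(1+0.8²) = 8.210 m
R = A/P = 7.696/8.210 = 0.9374 m
Q = (1/n)·A·R^(2/3)·S^(1/2) = (1/0.015) × 7.696 × 0.9374^(2/3) × 0.0015^(1/2) = 19.03 m³/s

19.0 m³/s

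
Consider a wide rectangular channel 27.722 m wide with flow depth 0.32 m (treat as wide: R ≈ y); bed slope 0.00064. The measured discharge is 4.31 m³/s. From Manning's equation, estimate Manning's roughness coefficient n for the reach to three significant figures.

A = b·y = 27.722 × 0.32 = 8.871 m²
Wide channel: R ≈ y = 0.32 m
n = (1/Q)·A·R^(2/3)·S^(1/2) = (1/4.31) × 8.871 × 0.4678 × 0.02530 = 0.02436

0.0244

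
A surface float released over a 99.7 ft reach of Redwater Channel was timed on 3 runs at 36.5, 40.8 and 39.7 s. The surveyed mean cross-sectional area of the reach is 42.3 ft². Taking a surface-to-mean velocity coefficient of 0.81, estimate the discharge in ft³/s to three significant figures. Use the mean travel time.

t̄ = (36.5 + 40.8 + 39.7) / 3 = 39 s
v_surface = L / t̄ = 99.7 / 39 = 2.556 ft/s
v_mean = 0.81 × 2.556 = 2.071 ft/s
Q = A × v_mean = 42.3 × 2.071 = 87.59 ft³/s

87.6 ft³/s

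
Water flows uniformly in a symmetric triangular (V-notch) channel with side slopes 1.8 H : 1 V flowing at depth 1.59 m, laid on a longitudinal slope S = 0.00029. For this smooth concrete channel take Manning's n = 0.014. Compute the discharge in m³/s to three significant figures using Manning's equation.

4.34 m³/s

A = z·y² = 1.8×1.59² = 4.551 m²
P = 2y√(1+z²) = 2×1.59×√(1+1.8²) = 6.548 m
R = A/P = 4.551/6.548 = 0.6950 m
Q = (1/n)·A·R^(2/3)·S^(1/2) = (1/0.014) × 4.551 × 0.6950^(2/3) × 0.00029^(1/2) = 4.343 m³/s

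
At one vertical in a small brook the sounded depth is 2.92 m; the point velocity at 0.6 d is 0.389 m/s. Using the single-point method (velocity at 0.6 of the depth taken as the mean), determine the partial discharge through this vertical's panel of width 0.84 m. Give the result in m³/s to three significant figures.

v̄ = v₀.₆ = 0.389 m/s
q = v̄ × d × w = 0.3890 × 2.92 × 0.84 = 0.9541 m³/s

0.954 m³/s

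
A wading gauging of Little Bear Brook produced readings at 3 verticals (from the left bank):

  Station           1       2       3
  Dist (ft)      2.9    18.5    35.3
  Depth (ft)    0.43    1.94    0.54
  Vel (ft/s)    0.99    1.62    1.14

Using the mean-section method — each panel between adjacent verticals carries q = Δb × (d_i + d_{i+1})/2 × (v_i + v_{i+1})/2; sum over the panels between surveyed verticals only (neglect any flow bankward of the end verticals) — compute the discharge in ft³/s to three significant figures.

52.9 ft³/s

Panel 1-2: Δb = 15.6 ft, d̄ = (0.43+1.94)/2 = 1.185, v̄ = (0.99+1.62)/2 = 1.305 → q = 15.6×1.185×1.305 = 24.12 ft³/s
Panel 2-3: Δb = 16.8 ft, d̄ = (1.94+0.54)/2 = 1.24, v̄ = (1.62+1.14)/2 = 1.38 → q = 16.8×1.24×1.38 = 28.75 ft³/s
Q = Σ q = 52.87 ft³/s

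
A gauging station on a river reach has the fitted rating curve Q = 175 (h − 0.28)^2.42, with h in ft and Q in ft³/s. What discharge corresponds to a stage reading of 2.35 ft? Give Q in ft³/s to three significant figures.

1020 ft³/s

Q = 175 × (2.35 − 0.28)^2.42 = 175 × 2.07^2.42 = 1018 ft³/s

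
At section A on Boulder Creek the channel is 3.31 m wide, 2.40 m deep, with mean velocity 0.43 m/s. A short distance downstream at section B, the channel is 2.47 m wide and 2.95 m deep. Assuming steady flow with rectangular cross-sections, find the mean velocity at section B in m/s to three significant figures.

Q = A₁V₁ = (3.31×2.40) × 0.43 = 3.416 m³/s
A₂ = 2.47 × 2.95 = 7.287 m²
V₂ = Q/A₂ = 3.416/7.287 = 0.4688 m/s

0.469 m/s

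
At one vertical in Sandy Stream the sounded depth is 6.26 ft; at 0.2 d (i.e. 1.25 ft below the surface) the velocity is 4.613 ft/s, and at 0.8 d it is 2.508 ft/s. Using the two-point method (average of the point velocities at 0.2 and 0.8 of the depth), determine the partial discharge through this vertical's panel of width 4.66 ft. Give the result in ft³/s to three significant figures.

v̄ = (4.613 + 2.508) / 2 = 3.561 ft/s
q = v̄ × d × w = 3.561 × 6.26 × 4.66 = 103.9 ft³/s

104 ft³/s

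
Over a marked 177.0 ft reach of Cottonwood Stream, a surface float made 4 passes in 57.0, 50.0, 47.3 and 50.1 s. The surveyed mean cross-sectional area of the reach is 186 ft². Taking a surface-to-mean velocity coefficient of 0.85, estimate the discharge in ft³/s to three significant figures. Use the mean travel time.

t̄ = (57.0 + 50.0 + 47.3 + 50.1) / 4 = 51.1 s
v_surface = L / t̄ = 177.0 / 51.1 = 3.464 ft/s
v_mean = 0.85 × 3.464 = 2.944 ft/s
Q = A × v_mean = 186 × 2.944 = 547.6 ft³/s

548 ft³/s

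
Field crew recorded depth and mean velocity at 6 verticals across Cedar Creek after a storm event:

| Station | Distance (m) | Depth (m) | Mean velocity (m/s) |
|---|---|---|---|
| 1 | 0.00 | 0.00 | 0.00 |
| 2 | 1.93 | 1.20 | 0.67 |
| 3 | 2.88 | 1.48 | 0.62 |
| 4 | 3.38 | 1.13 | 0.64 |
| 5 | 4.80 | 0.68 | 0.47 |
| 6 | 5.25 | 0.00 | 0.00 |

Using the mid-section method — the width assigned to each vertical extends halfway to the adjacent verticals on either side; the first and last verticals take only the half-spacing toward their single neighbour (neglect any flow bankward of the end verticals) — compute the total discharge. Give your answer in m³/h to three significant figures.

w_2 = (2.88 − 0.00)/2 = 1.44 m; q_2 = 0.67 × 1.20 × 1.44 = 1.158 m³/s
w_3 = (3.38 − 1.93)/2 = 0.725 m; q_3 = 0.62 × 1.48 × 0.725 = 0.6653 m³/s
w_4 = (4.80 − 2.88)/2 = 0.96 m; q_4 = 0.64 × 1.13 × 0.96 = 0.6943 m³/s
w_5 = (5.25 − 3.38)/2 = 0.935 m; q_5 = 0.47 × 0.68 × 0.935 = 0.2988 m³/s
Stations 1, 6 contribute zero (depth or velocity is 0).
Q = Σ qᵢ = 2.816 m³/s
= 2.816 × 3600 = 10140 m³/h

10100 m³/h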